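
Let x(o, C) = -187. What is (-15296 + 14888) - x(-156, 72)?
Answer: -221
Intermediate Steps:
(-15296 + 14888) - x(-156, 72) = (-15296 + 14888) - 1*(-187) = -408 + 187 = -221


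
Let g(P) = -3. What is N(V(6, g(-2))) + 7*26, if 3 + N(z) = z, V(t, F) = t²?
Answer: 215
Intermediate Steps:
N(z) = -3 + z
N(V(6, g(-2))) + 7*26 = (-3 + 6²) + 7*26 = (-3 + 36) + 182 = 33 + 182 = 215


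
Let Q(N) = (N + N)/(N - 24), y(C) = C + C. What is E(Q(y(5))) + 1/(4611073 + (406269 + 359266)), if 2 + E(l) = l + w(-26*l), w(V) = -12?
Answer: -580673657/37636256 ≈ -15.429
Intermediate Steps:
y(C) = 2*C
Q(N) = 2*N/(-24 + N) (Q(N) = (2*N)/(-24 + N) = 2*N/(-24 + N))
E(l) = -14 + l (E(l) = -2 + (l - 12) = -2 + (-12 + l) = -14 + l)
E(Q(y(5))) + 1/(4611073 + (406269 + 359266)) = (-14 + 2*(2*5)/(-24 + 2*5)) + 1/(4611073 + (406269 + 359266)) = (-14 + 2*10/(-24 + 10)) + 1/(4611073 + 765535) = (-14 + 2*10/(-14)) + 1/5376608 = (-14 + 2*10*(-1/14)) + 1/5376608 = (-14 - 10/7) + 1/5376608 = -108/7 + 1/5376608 = -580673657/37636256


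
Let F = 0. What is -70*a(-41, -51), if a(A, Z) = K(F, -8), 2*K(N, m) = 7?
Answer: -245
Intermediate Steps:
K(N, m) = 7/2 (K(N, m) = (½)*7 = 7/2)
a(A, Z) = 7/2
-70*a(-41, -51) = -70*7/2 = -245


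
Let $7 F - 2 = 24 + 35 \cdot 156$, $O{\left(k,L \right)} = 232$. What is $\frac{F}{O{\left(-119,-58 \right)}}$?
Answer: $\frac{2743}{812} \approx 3.3781$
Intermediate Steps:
$F = \frac{5486}{7}$ ($F = \frac{2}{7} + \frac{24 + 35 \cdot 156}{7} = \frac{2}{7} + \frac{24 + 5460}{7} = \frac{2}{7} + \frac{1}{7} \cdot 5484 = \frac{2}{7} + \frac{5484}{7} = \frac{5486}{7} \approx 783.71$)
$\frac{F}{O{\left(-119,-58 \right)}} = \frac{5486}{7 \cdot 232} = \frac{5486}{7} \cdot \frac{1}{232} = \frac{2743}{812}$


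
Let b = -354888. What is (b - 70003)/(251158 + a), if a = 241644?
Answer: -424891/492802 ≈ -0.86219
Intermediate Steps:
(b - 70003)/(251158 + a) = (-354888 - 70003)/(251158 + 241644) = -424891/492802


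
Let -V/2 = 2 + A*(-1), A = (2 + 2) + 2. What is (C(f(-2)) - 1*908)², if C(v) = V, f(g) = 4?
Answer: 810000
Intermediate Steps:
A = 6 (A = 4 + 2 = 6)
V = 8 (V = -2*(2 + 6*(-1)) = -2*(2 - 6) = -2*(-4) = 8)
C(v) = 8
(C(f(-2)) - 1*908)² = (8 - 1*908)² = (8 - 908)² = (-900)² = 810000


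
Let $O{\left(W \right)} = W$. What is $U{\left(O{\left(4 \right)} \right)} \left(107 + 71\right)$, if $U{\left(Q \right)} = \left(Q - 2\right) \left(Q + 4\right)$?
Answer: $2848$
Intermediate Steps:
$U{\left(Q \right)} = \left(-2 + Q\right) \left(4 + Q\right)$
$U{\left(O{\left(4 \right)} \right)} \left(107 + 71\right) = \left(-8 + 4^{2} + 2 \cdot 4\right) \left(107 + 71\right) = \left(-8 + 16 + 8\right) 178 = 16 \cdot 178 = 2848$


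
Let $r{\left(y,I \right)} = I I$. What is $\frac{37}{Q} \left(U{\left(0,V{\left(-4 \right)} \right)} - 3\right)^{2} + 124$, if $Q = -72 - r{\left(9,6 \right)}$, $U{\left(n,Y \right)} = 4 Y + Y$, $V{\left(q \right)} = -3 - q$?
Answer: $\frac{3311}{27} \approx 122.63$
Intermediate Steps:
$r{\left(y,I \right)} = I^{2}$
$U{\left(n,Y \right)} = 5 Y$
$Q = -108$ ($Q = -72 - 6^{2} = -72 - 36 = -108$)
$\frac{37}{Q} \left(U{\left(0,V{\left(-4 \right)} \right)} - 3\right)^{2} + 124 = \frac{37}{-108} \left(5 \left(-3 - -4\right) - 3\right)^{2} + 124 = 37 \left(- \frac{1}{108}\right) \left(5 \left(-3 + 4\right) - 3\right)^{2} + 124 = - \frac{37 \left(5 \cdot 1 - 3\right)^{2}}{108} + 124 = - \frac{37 \left(5 - 3\right)^{2}}{108} + 124 = - \frac{37 \cdot 2^{2}}{108} + 124 = \left(- \frac{37}{108}\right) 4 + 124 = - \frac{37}{27} + 124 = \frac{3311}{27}$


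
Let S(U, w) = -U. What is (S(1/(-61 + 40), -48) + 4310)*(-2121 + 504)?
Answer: -6969347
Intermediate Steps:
(S(1/(-61 + 40), -48) + 4310)*(-2121 + 504) = (-1/(-61 + 40) + 4310)*(-2121 + 504) = (-1/(-21) + 4310)*(-1617) = (-1*(-1/21) + 4310)*(-1617) = (1/21 + 4310)*(-1617) = (90511/21)*(-1617) = -6969347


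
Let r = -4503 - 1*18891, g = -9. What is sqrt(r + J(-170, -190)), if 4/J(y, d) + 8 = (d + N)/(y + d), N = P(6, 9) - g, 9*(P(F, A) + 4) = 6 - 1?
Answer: I*sqrt(34421992410)/1213 ≈ 152.95*I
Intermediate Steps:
P(F, A) = -31/9 (P(F, A) = -4 + (6 - 1)/9 = -4 + (1/9)*5 = -4 + 5/9 = -31/9)
N = 50/9 (N = -31/9 - 1*(-9) = -31/9 + 9 = 50/9 ≈ 5.5556)
J(y, d) = 4/(-8 + (50/9 + d)/(d + y)) (J(y, d) = 4/(-8 + (d + 50/9)/(y + d)) = 4/(-8 + (50/9 + d)/(d + y)))
r = -23394 (r = -4503 - 18891 = -23394)
sqrt(r + J(-170, -190)) = sqrt(-23394 + 36*(-1*(-190) - 1*(-170))/(-50 + 63*(-190) + 72*(-170))) = sqrt(-23394 + 36*(190 + 170)/(-50 - 11970 - 12240)) = sqrt(-23394 + 36*360/(-24260)) = sqrt(-23394 + 36*(-1/24260)*360) = sqrt(-23394 - 648/1213) = sqrt(-28377570/1213) = I*sqrt(34421992410)/1213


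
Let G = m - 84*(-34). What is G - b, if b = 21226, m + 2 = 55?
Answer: -18317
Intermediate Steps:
m = 53 (m = -2 + 55 = 53)
G = 2909 (G = 53 - 84*(-34) = 53 + 2856 = 2909)
G - b = 2909 - 1*21226 = 2909 - 21226 = -18317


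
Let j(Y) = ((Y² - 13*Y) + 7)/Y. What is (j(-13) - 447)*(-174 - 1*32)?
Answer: 1268136/13 ≈ 97549.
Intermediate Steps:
j(Y) = (7 + Y² - 13*Y)/Y
(j(-13) - 447)*(-174 - 1*32) = ((-13 - 13 + 7/(-13)) - 447)*(-174 - 1*32) = ((-13 - 13 + 7*(-1/13)) - 447)*(-174 - 32) = ((-13 - 13 - 7/13) - 447)*(-206) = (-345/13 - 447)*(-206) = -6156/13*(-206) = 1268136/13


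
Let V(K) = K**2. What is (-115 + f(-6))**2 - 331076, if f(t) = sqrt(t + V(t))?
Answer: -331076 + (115 - sqrt(30))**2 ≈ -3.1908e+5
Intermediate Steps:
f(t) = sqrt(t + t**2)
(-115 + f(-6))**2 - 331076 = (-115 + sqrt(-6*(1 - 6)))**2 - 331076 = (-115 + sqrt(-6*(-5)))**2 - 331076 = (-115 + sqrt(30))**2 - 331076 = -331076 + (-115 + sqrt(30))**2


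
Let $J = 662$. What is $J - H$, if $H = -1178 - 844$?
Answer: $2684$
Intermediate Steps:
$H = -2022$
$J - H = 662 - -2022 = 662 + 2022 = 2684$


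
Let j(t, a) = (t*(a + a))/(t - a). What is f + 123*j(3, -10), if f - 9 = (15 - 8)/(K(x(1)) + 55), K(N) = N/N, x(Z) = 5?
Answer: -58091/104 ≈ -558.57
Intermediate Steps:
K(N) = 1
f = 73/8 (f = 9 + (15 - 8)/(1 + 55) = 9 + 7/56 = 9 + 7*(1/56) = 9 + ⅛ = 73/8 ≈ 9.1250)
j(t, a) = 2*a*t/(t - a) (j(t, a) = (t*(2*a))/(t - a) = (2*a*t)/(t - a) = 2*a*t/(t - a))
f + 123*j(3, -10) = 73/8 + 123*(2*(-10)*3/(3 - 1*(-10))) = 73/8 + 123*(2*(-10)*3/(3 + 10)) = 73/8 + 123*(2*(-10)*3/13) = 73/8 + 123*(2*(-10)*3*(1/13)) = 73/8 + 123*(-60/13) = 73/8 - 7380/13 = -58091/104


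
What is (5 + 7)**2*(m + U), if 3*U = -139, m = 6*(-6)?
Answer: -11856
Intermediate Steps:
m = -36
U = -139/3 (U = (1/3)*(-139) = -139/3 ≈ -46.333)
(5 + 7)**2*(m + U) = (5 + 7)**2*(-36 - 139/3) = 12**2*(-247/3) = 144*(-247/3) = -11856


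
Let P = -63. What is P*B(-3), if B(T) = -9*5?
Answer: 2835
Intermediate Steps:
B(T) = -45
P*B(-3) = -63*(-45) = 2835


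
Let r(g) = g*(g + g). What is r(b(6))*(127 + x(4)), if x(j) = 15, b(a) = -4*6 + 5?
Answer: 102524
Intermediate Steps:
b(a) = -19 (b(a) = -24 + 5 = -19)
r(g) = 2*g² (r(g) = g*(2*g) = 2*g²)
r(b(6))*(127 + x(4)) = (2*(-19)²)*(127 + 15) = (2*361)*142 = 722*142 = 102524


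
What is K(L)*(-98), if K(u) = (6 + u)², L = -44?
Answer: -141512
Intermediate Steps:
K(L)*(-98) = (6 - 44)²*(-98) = (-38)²*(-98) = 1444*(-98) = -141512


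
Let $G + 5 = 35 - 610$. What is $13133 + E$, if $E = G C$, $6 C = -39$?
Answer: $16903$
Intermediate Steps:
$G = -580$ ($G = -5 + \left(35 - 610\right) = -5 - 575 = -580$)
$C = - \frac{13}{2}$ ($C = \frac{1}{6} \left(-39\right) = - \frac{13}{2} \approx -6.5$)
$E = 3770$ ($E = \left(-580\right) \left(- \frac{13}{2}\right) = 3770$)
$13133 + E = 13133 + 3770 = 16903$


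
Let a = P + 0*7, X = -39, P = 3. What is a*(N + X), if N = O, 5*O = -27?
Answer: -666/5 ≈ -133.20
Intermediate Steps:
O = -27/5 (O = (1/5)*(-27) = -27/5 ≈ -5.4000)
N = -27/5 ≈ -5.4000
a = 3 (a = 3 + 0*7 = 3 + 0 = 3)
a*(N + X) = 3*(-27/5 - 39) = 3*(-222/5) = -666/5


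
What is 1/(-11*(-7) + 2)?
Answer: 1/79 ≈ 0.012658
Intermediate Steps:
1/(-11*(-7) + 2) = 1/(77 + 2) = 1/79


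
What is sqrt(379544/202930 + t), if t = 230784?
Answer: 2*sqrt(593993570401595)/101465 ≈ 480.40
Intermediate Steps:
sqrt(379544/202930 + t) = sqrt(379544/202930 + 230784) = sqrt(379544*(1/202930) + 230784) = sqrt(189772/101465 + 230784) = sqrt(23416688332/101465) = 2*sqrt(593993570401595)/101465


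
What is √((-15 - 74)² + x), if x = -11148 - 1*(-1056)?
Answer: I*√2171 ≈ 46.594*I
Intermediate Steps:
x = -10092 (x = -11148 + 1056 = -10092)
√((-15 - 74)² + x) = √((-15 - 74)² - 10092) = √((-89)² - 10092) = √(7921 - 10092) = √(-2171) = I*√2171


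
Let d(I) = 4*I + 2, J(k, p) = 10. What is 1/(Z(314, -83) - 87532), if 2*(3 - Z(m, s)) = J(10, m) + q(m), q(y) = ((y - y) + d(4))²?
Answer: -1/87696 ≈ -1.1403e-5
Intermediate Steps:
d(I) = 2 + 4*I
q(y) = 324 (q(y) = ((y - y) + (2 + 4*4))² = (0 + (2 + 16))² = (0 + 18)² = 18² = 324)
Z(m, s) = -164 (Z(m, s) = 3 - (10 + 324)/2 = 3 - ½*334 = 3 - 167 = -164)
1/(Z(314, -83) - 87532) = 1/(-164 - 87532) = 1/(-87696) = -1/87696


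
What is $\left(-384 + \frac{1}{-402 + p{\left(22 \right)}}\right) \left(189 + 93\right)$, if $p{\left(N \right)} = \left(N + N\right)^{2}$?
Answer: $- \frac{83056755}{767} \approx -1.0829 \cdot 10^{5}$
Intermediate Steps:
$p{\left(N \right)} = 4 N^{2}$ ($p{\left(N \right)} = \left(2 N\right)^{2} = 4 N^{2}$)
$\left(-384 + \frac{1}{-402 + p{\left(22 \right)}}\right) \left(189 + 93\right) = \left(-384 + \frac{1}{-402 + 4 \cdot 22^{2}}\right) \left(189 + 93\right) = \left(-384 + \frac{1}{-402 + 4 \cdot 484}\right) 282 = \left(-384 + \frac{1}{-402 + 1936}\right) 282 = \left(-384 + \frac{1}{1534}\right) 282 = \left(- \frac{589055}{1534}\right) 282 = - \frac{83056755}{767}$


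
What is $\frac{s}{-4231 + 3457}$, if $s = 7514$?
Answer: $- \frac{3757}{387} \approx -9.708$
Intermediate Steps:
$\frac{s}{-4231 + 3457} = \frac{7514}{-4231 + 3457} = \frac{7514}{-774} = 7514 \left(- \frac{1}{774}\right) = - \frac{3757}{387}$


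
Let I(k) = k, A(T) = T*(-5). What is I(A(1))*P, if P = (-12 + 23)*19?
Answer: -1045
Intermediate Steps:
A(T) = -5*T
P = 209 (P = 11*19 = 209)
I(A(1))*P = -5*1*209 = -5*209 = -1045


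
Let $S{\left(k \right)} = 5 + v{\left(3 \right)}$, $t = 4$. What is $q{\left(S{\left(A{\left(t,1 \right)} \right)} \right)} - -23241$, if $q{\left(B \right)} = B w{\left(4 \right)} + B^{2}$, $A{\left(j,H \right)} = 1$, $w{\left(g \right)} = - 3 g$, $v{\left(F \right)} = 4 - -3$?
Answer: $23241$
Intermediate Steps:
$v{\left(F \right)} = 7$ ($v{\left(F \right)} = 4 + 3 = 7$)
$S{\left(k \right)} = 12$ ($S{\left(k \right)} = 5 + 7 = 12$)
$q{\left(B \right)} = B^{2} - 12 B$ ($q{\left(B \right)} = B \left(\left(-3\right) 4\right) + B^{2} = B \left(-12\right) + B^{2} = - 12 B + B^{2} = B^{2} - 12 B$)
$q{\left(S{\left(A{\left(t,1 \right)} \right)} \right)} - -23241 = 12 \left(-12 + 12\right) - -23241 = 12 \cdot 0 + 23241 = 0 + 23241 = 23241$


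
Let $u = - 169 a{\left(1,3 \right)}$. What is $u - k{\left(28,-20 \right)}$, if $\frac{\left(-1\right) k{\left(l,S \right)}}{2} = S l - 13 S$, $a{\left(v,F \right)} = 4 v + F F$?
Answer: $-2797$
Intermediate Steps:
$a{\left(v,F \right)} = F^{2} + 4 v$ ($a{\left(v,F \right)} = 4 v + F^{2} = F^{2} + 4 v$)
$k{\left(l,S \right)} = 26 S - 2 S l$ ($k{\left(l,S \right)} = - 2 \left(S l - 13 S\right) = - 2 \left(- 13 S + S l\right) = 26 S - 2 S l$)
$u = -2197$ ($u = - 169 \left(3^{2} + 4 \cdot 1\right) = - 169 \left(9 + 4\right) = \left(-169\right) 13 = -2197$)
$u - k{\left(28,-20 \right)} = -2197 - 2 \left(-20\right) \left(13 - 28\right) = -2197 - 2 \left(-20\right) \left(-15\right) = -2197 - 600 = -2797$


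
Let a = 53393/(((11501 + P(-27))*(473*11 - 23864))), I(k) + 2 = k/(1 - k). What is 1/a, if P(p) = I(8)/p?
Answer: -40563620971/10091277 ≈ -4019.7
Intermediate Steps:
I(k) = -2 + k/(1 - k)
P(p) = -22/(7*p) (P(p) = ((2 - 3*8)/(-1 + 8))/p = ((2 - 24)/7)/p = ((⅐)*(-22))/p = -22/(7*p))
a = -10091277/40563620971 (a = 53393/(((11501 - 22/7/(-27))*(473*11 - 23864))) = 53393/(((11501 - 22/7*(-1/27))*(5203 - 23864))) = 53393/(((11501 + 22/189)*(-18661))) = 53393/(((2173711/189)*(-18661))) = 53393/(-40563620971/189) = 53393*(-189/40563620971) = -10091277/40563620971 ≈ -0.00024878)
1/a = 1/(-10091277/40563620971) = -40563620971/10091277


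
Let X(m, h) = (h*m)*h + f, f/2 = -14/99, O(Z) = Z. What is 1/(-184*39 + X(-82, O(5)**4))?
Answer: -99/3171804202 ≈ -3.1212e-8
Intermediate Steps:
f = -28/99 (f = 2*(-14/99) = -28/99 ≈ -0.28283)
X(m, h) = -28/99 + m*h**2 (X(m, h) = (h*m)*h - 28/99 = m*h**2 - 28/99 = -28/99 + m*h**2)
1/(-184*39 + X(-82, O(5)**4)) = 1/(-184*39 + (-28/99 - 82*(5**4)**2)) = 1/(-7176 + (-28/99 - 82*625**2)) = 1/(-7176 + (-28/99 - 82*390625)) = 1/(-7176 + (-28/99 - 32031250)) = 1/(-7176 - 3171093778/99) = 1/(-3171804202/99) = -99/3171804202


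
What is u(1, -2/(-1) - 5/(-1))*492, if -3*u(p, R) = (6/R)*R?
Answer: -984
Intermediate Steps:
u(p, R) = -2 (u(p, R) = -6/R*R/3 = -1/3*6 = -2)
u(1, -2/(-1) - 5/(-1))*492 = -2*492 = -984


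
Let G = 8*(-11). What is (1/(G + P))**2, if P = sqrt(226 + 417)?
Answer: (88 - sqrt(643))**(-2) ≈ 0.00025484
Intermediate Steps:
G = -88
P = sqrt(643) ≈ 25.357
(1/(G + P))**2 = (1/(-88 + sqrt(643)))**2 = (-88 + sqrt(643))**(-2)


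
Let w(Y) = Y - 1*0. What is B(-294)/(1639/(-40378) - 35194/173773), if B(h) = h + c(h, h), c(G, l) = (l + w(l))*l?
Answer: -1210911863748132/1705877279 ≈ -7.0985e+5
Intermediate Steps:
w(Y) = Y (w(Y) = Y + 0 = Y)
c(G, l) = 2*l² (c(G, l) = (l + l)*l = (2*l)*l = 2*l²)
B(h) = h + 2*h²
B(-294)/(1639/(-40378) - 35194/173773) = (-294*(1 + 2*(-294)))/(1639/(-40378) - 35194/173773) = (-294*(1 - 588))/(1639*(-1/40378) - 35194*1/173773) = (-294*(-587))/(-1639/40378 - 35194/173773) = 172578/(-1705877279/7016606194) = 172578*(-7016606194/1705877279) = -1210911863748132/1705877279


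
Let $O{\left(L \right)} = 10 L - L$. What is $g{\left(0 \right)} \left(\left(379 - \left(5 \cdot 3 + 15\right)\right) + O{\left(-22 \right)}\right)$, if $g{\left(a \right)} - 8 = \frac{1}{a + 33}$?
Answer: $\frac{40015}{33} \approx 1212.6$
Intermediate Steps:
$g{\left(a \right)} = 8 + \frac{1}{33 + a}$ ($g{\left(a \right)} = 8 + \frac{1}{a + 33} = 8 + \frac{1}{33 + a}$)
$O{\left(L \right)} = 9 L$
$g{\left(0 \right)} \left(\left(379 - \left(5 \cdot 3 + 15\right)\right) + O{\left(-22 \right)}\right) = \frac{265 + 8 \cdot 0}{33 + 0} \left(\left(379 - \left(5 \cdot 3 + 15\right)\right) + 9 \left(-22\right)\right) = \frac{265 + 0}{33} \left(\left(379 - \left(15 + 15\right)\right) - 198\right) = \frac{1}{33} \cdot 265 \left(\left(379 - 30\right) - 198\right) = \frac{265 \left(\left(379 - 30\right) - 198\right)}{33} = \frac{265 \left(349 - 198\right)}{33} = \frac{265}{33} \cdot 151 = \frac{40015}{33}$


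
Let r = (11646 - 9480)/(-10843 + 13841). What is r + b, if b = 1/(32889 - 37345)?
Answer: 4824349/6679544 ≈ 0.72226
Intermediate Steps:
b = -1/4456 (b = 1/(-4456) = -1/4456 ≈ -0.00022442)
r = 1083/1499 (r = 2166/2998 = 2166*(1/2998) = 1083/1499 ≈ 0.72248)
r + b = 1083/1499 - 1/4456 = 4824349/6679544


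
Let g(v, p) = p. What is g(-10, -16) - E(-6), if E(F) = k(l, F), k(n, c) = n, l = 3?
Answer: -19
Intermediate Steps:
E(F) = 3
g(-10, -16) - E(-6) = -16 - 1*3 = -16 - 3 = -19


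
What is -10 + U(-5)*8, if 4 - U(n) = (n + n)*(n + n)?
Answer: -778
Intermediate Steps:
U(n) = 4 - 4*n² (U(n) = 4 - (n + n)*(n + n) = 4 - 2*n*2*n = 4 - 4*n²)
-10 + U(-5)*8 = -10 + (4 - 4*(-5)²)*8 = -10 + (4 - 4*25)*8 = -10 + (4 - 100)*8 = -10 - 96*8 = -10 - 768 = -778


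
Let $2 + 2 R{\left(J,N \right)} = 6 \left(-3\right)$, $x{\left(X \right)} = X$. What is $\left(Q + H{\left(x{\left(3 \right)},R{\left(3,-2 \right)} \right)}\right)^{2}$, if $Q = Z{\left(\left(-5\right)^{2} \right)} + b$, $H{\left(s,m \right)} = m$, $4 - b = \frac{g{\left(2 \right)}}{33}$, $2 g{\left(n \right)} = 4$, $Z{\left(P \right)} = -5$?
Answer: $\frac{133225}{1089} \approx 122.34$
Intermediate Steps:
$g{\left(n \right)} = 2$ ($g{\left(n \right)} = \frac{1}{2} \cdot 4 = 2$)
$b = \frac{130}{33}$ ($b = 4 - \frac{2}{33} = \frac{130}{33} \approx 3.9394$)
$R{\left(J,N \right)} = -10$ ($R{\left(J,N \right)} = -1 + \frac{6 \left(-3\right)}{2} = -1 + \frac{1}{2} \left(-18\right) = -1 - 9 = -10$)
$Q = - \frac{35}{33}$ ($Q = -5 + \frac{130}{33} = - \frac{35}{33} \approx -1.0606$)
$\left(Q + H{\left(x{\left(3 \right)},R{\left(3,-2 \right)} \right)}\right)^{2} = \left(- \frac{35}{33} - 10\right)^{2} = \left(- \frac{365}{33}\right)^{2} = \frac{133225}{1089}$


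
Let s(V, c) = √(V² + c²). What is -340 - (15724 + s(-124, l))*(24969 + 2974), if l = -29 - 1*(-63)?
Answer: -439376072 - 55886*√4133 ≈ -4.4297e+8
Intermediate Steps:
l = 34 (l = -29 + 63 = 34)
-340 - (15724 + s(-124, l))*(24969 + 2974) = -340 - (15724 + √((-124)² + 34²))*(24969 + 2974) = -340 - (15724 + √(15376 + 1156))*27943 = -340 - (15724 + √16532)*27943 = -340 - (15724 + 2*√4133)*27943 = -340 - (439375732 + 55886*√4133) = -340 + (-439375732 - 55886*√4133) = -439376072 - 55886*√4133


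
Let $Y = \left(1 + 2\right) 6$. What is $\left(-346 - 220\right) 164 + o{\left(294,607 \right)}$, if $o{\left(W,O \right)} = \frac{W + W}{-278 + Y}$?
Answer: $- \frac{6033707}{65} \approx -92826.0$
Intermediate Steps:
$Y = 18$ ($Y = 3 \cdot 6 = 18$)
$o{\left(W,O \right)} = - \frac{W}{130}$ ($o{\left(W,O \right)} = \frac{W + W}{-278 + 18} = \frac{2 W}{-260} = 2 W \left(- \frac{1}{260}\right) = - \frac{W}{130}$)
$\left(-346 - 220\right) 164 + o{\left(294,607 \right)} = \left(-346 - 220\right) 164 - \frac{147}{65} = \left(-566\right) 164 - \frac{147}{65} = -92824 - \frac{147}{65} = - \frac{6033707}{65}$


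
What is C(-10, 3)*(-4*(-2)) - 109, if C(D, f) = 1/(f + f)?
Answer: -323/3 ≈ -107.67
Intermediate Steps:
C(D, f) = 1/(2*f)
C(-10, 3)*(-4*(-2)) - 109 = ((½)/3)*(-4*(-2)) - 109 = ((½)*(⅓))*8 - 109 = (⅙)*8 - 109 = 4/3 - 109 = -323/3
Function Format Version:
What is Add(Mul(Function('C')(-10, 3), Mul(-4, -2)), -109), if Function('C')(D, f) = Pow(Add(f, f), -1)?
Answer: Rational(-323, 3) ≈ -107.67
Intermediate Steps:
Function('C')(D, f) = Mul(Rational(1, 2), Pow(f, -1)) (Function('C')(D, f) = Pow(Mul(2, f), -1) = Mul(Rational(1, 2), Pow(f, -1)))
Add(Mul(Function('C')(-10, 3), Mul(-4, -2)), -109) = Add(Mul(Mul(Rational(1, 2), Pow(3, -1)), Mul(-4, -2)), -109) = Add(Mul(Mul(Rational(1, 2), Rational(1, 3)), 8), -109) = Add(Mul(Rational(1, 6), 8), -109) = Add(Rational(4, 3), -109) = Rational(-323, 3)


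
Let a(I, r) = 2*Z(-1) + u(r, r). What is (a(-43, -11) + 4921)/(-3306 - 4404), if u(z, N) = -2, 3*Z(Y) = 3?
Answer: -4921/7710 ≈ -0.63826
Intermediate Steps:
Z(Y) = 1 (Z(Y) = (1/3)*3 = 1)
a(I, r) = 0 (a(I, r) = 2*1 - 2 = 2 - 2 = 0)
(a(-43, -11) + 4921)/(-3306 - 4404) = (0 + 4921)/(-3306 - 4404) = 4921/(-7710) = 4921*(-1/7710) = -4921/7710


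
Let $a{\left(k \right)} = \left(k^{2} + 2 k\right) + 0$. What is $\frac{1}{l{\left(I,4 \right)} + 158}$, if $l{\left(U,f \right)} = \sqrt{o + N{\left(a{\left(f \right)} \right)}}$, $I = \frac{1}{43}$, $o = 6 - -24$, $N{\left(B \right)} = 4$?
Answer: $\frac{79}{12465} - \frac{\sqrt{34}}{24930} \approx 0.0061039$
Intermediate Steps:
$a{\left(k \right)} = k^{2} + 2 k$
$o = 30$ ($o = 6 + 24 = 30$)
$I = \frac{1}{43} \approx 0.023256$
$l{\left(U,f \right)} = \sqrt{34}$ ($l{\left(U,f \right)} = \sqrt{30 + 4} = \sqrt{34}$)
$\frac{1}{l{\left(I,4 \right)} + 158} = \frac{1}{\sqrt{34} + 158} = \frac{1}{158 + \sqrt{34}}$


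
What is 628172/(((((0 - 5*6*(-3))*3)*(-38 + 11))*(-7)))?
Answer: 314086/25515 ≈ 12.310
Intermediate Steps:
628172/(((((0 - 5*6*(-3))*3)*(-38 + 11))*(-7))) = 628172/(((((0 - 30*(-3))*3)*(-27))*(-7))) = 628172/(((((0 + 90)*3)*(-27))*(-7))) = 628172/((((90*3)*(-27))*(-7))) = 628172/(((270*(-27))*(-7))) = 628172/((-7290*(-7))) = 628172/51030 = 628172*(1/51030) = 314086/25515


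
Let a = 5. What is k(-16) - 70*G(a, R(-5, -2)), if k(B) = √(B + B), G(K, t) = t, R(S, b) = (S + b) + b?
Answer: 630 + 4*I*√2 ≈ 630.0 + 5.6569*I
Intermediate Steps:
R(S, b) = S + 2*b
k(B) = √2*√B (k(B) = √(2*B) = √2*√B)
k(-16) - 70*G(a, R(-5, -2)) = √2*√(-16) - 70*(-5 + 2*(-2)) = √2*(4*I) - 70*(-5 - 4) = 4*I*√2 - 70*(-9) = 4*I*√2 + 630 = 630 + 4*I*√2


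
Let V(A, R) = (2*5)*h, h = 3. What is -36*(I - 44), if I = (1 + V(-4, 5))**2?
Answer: -33012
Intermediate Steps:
V(A, R) = 30 (V(A, R) = (2*5)*3 = 10*3 = 30)
I = 961 (I = (1 + 30)**2 = 31**2 = 961)
-36*(I - 44) = -36*(961 - 44) = -36*917 = -33012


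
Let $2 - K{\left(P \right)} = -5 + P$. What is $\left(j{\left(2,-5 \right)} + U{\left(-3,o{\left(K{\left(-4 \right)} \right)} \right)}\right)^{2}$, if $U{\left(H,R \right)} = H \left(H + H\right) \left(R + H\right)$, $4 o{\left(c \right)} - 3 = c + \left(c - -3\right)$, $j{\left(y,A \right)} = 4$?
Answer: $5776$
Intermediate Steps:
$K{\left(P \right)} = 7 - P$ ($K{\left(P \right)} = 2 - \left(-5 + P\right) = 7 - P$)
$o{\left(c \right)} = \frac{3}{2} + \frac{c}{2}$ ($o{\left(c \right)} = \frac{3}{4} + \frac{c + \left(c - -3\right)}{4} = \frac{3}{4} + \frac{c + \left(c + 3\right)}{4} = \frac{3}{4} + \frac{c + \left(3 + c\right)}{4} = \frac{3}{4} + \frac{3 + 2 c}{4} = \frac{3}{4} + \left(\frac{3}{4} + \frac{c}{2}\right) = \frac{3}{2} + \frac{c}{2}$)
$U{\left(H,R \right)} = 2 H^{2} \left(H + R\right)$ ($U{\left(H,R \right)} = H 2 H \left(H + R\right) = 2 H^{2} \left(H + R\right)$)
$\left(j{\left(2,-5 \right)} + U{\left(-3,o{\left(K{\left(-4 \right)} \right)} \right)}\right)^{2} = \left(4 + 2 \left(-3\right)^{2} \left(-3 + \left(\frac{3}{2} + \frac{7 - -4}{2}\right)\right)\right)^{2} = \left(4 + 2 \cdot 9 \left(-3 + \left(\frac{3}{2} + \frac{7 + 4}{2}\right)\right)\right)^{2} = \left(4 + 2 \cdot 9 \left(-3 + \left(\frac{3}{2} + \frac{1}{2} \cdot 11\right)\right)\right)^{2} = \left(4 + 2 \cdot 9 \left(-3 + \left(\frac{3}{2} + \frac{11}{2}\right)\right)\right)^{2} = \left(4 + 2 \cdot 9 \left(-3 + 7\right)\right)^{2} = \left(4 + 2 \cdot 9 \cdot 4\right)^{2} = \left(4 + 72\right)^{2} = 76^{2} = 5776$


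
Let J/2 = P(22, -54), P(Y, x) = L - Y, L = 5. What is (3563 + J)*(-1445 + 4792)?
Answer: 11811563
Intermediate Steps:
P(Y, x) = 5 - Y
J = -34 (J = 2*(5 - 1*22) = 2*(5 - 22) = 2*(-17) = -34)
(3563 + J)*(-1445 + 4792) = (3563 - 34)*(-1445 + 4792) = 3529*3347 = 11811563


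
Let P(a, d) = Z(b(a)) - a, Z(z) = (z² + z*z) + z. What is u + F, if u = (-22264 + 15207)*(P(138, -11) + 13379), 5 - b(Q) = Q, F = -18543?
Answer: -342184245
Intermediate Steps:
b(Q) = 5 - Q
Z(z) = z + 2*z² (Z(z) = (z² + z²) + z = 2*z² + z = z + 2*z²)
P(a, d) = -a + (5 - a)*(11 - 2*a) (P(a, d) = (5 - a)*(1 + 2*(5 - a)) - a = (5 - a)*(1 + (10 - 2*a)) - a = (5 - a)*(11 - 2*a) - a = -a + (5 - a)*(11 - 2*a))
u = -342165702 (u = (-22264 + 15207)*((-1*138 + (-11 + 2*138)*(-5 + 138)) + 13379) = -7057*((-138 + (-11 + 276)*133) + 13379) = -7057*((-138 + 265*133) + 13379) = -7057*((-138 + 35245) + 13379) = -7057*(35107 + 13379) = -7057*48486 = -342165702)
u + F = -342165702 - 18543 = -342184245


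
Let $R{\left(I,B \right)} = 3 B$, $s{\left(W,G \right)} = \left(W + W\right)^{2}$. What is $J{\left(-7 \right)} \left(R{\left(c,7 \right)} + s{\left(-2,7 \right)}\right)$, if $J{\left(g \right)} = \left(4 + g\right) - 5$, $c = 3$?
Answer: $-296$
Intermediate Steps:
$s{\left(W,G \right)} = 4 W^{2}$ ($s{\left(W,G \right)} = \left(2 W\right)^{2} = 4 W^{2}$)
$J{\left(g \right)} = -1 + g$ ($J{\left(g \right)} = \left(4 + g\right) - 5 = -1 + g$)
$J{\left(-7 \right)} \left(R{\left(c,7 \right)} + s{\left(-2,7 \right)}\right) = \left(-1 - 7\right) \left(3 \cdot 7 + 4 \left(-2\right)^{2}\right) = - 8 \left(21 + 4 \cdot 4\right) = - 8 \left(21 + 16\right) = \left(-8\right) 37 = -296$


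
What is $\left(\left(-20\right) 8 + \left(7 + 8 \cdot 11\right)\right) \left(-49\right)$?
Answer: $3185$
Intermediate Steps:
$\left(\left(-20\right) 8 + \left(7 + 8 \cdot 11\right)\right) \left(-49\right) = \left(-160 + \left(7 + 88\right)\right) \left(-49\right) = \left(-160 + 95\right) \left(-49\right) = \left(-65\right) \left(-49\right) = 3185$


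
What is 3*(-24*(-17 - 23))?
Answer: 2880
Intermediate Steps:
3*(-24*(-17 - 23)) = 3*(-24*(-40)) = 3*960 = 2880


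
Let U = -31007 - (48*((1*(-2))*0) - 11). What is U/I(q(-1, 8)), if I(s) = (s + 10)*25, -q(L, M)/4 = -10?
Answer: -15498/625 ≈ -24.797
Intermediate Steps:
q(L, M) = 40 (q(L, M) = -4*(-10) = 40)
I(s) = 250 + 25*s (I(s) = (10 + s)*25 = 250 + 25*s)
U = -30996 (U = -31007 - (48*(-2*0) - 11) = -31007 - (48*0 - 11) = -31007 - (0 - 11) = -31007 - 1*(-11) = -31007 + 11 = -30996)
U/I(q(-1, 8)) = -30996/(250 + 25*40) = -30996/(250 + 1000) = -30996/1250 = -30996*1/1250 = -15498/625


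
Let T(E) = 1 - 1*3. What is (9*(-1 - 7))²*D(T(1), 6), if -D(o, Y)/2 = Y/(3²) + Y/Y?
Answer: -17280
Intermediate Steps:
T(E) = -2 (T(E) = 1 - 3 = -2)
D(o, Y) = -2 - 2*Y/9 (D(o, Y) = -2*(Y/(3²) + Y/Y) = -2*(Y/9 + 1) = -2*(1 + Y/9) = -2 - 2*Y/9)
(9*(-1 - 7))²*D(T(1), 6) = (9*(-1 - 7))²*(-2 - 2/9*6) = (9*(-8))²*(-2 - 4/3) = (-72)²*(-10/3) = 5184*(-10/3) = -17280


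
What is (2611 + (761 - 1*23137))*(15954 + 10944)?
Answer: -531638970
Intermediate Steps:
(2611 + (761 - 1*23137))*(15954 + 10944) = (2611 + (761 - 23137))*26898 = (2611 - 22376)*26898 = -19765*26898 = -531638970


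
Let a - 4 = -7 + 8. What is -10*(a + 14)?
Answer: -190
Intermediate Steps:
a = 5 (a = 4 + (-7 + 8) = 4 + 1 = 5)
-10*(a + 14) = -10*(5 + 14) = -10*19 = -190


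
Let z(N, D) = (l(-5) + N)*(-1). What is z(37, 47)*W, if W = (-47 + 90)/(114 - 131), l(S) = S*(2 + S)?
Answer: 2236/17 ≈ 131.53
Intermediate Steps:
z(N, D) = -15 - N (z(N, D) = (-5*(2 - 5) + N)*(-1) = (-5*(-3) + N)*(-1) = (15 + N)*(-1) = -15 - N)
W = -43/17 (W = 43/(-17) = 43*(-1/17) = -43/17 ≈ -2.5294)
z(37, 47)*W = (-15 - 1*37)*(-43/17) = (-15 - 37)*(-43/17) = -52*(-43/17) = 2236/17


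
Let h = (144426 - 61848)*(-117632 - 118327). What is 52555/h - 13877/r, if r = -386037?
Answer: 30041485145591/835771061599686 ≈ 0.035945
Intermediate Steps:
h = -19485022302 (h = 82578*(-235959) = -19485022302)
52555/h - 13877/r = 52555/(-19485022302) - 13877/(-386037) = 52555*(-1/19485022302) - 13877*(-1/386037) = -52555/19485022302 + 13877/386037 = 30041485145591/835771061599686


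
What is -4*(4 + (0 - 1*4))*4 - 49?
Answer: -49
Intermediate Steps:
-4*(4 + (0 - 1*4))*4 - 49 = -4*(4 + (0 - 4))*4 - 49 = -4*(4 - 4)*4 - 49 = -4*0*4 - 49 = 0*4 - 49 = 0 - 49 = -49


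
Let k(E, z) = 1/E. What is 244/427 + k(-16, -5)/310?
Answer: 19833/34720 ≈ 0.57123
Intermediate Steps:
244/427 + k(-16, -5)/310 = 244/427 + 1/(-16*310) = 244*(1/427) - 1/16*1/310 = 4/7 - 1/4960 = 19833/34720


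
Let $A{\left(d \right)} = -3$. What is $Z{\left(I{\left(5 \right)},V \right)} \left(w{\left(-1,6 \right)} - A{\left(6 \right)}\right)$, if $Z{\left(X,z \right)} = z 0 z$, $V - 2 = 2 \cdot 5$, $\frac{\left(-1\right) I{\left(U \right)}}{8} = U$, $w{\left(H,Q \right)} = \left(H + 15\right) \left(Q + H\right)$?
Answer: $0$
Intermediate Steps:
$w{\left(H,Q \right)} = \left(15 + H\right) \left(H + Q\right)$
$I{\left(U \right)} = - 8 U$
$V = 12$ ($V = 2 + 2 \cdot 5 = 2 + 10 = 12$)
$Z{\left(X,z \right)} = 0$ ($Z{\left(X,z \right)} = 0 z = 0$)
$Z{\left(I{\left(5 \right)},V \right)} \left(w{\left(-1,6 \right)} - A{\left(6 \right)}\right) = 0 \left(\left(\left(-1\right)^{2} + 15 \left(-1\right) + 15 \cdot 6 - 6\right) - -3\right) = 0 \left(\left(1 - 15 + 90 - 6\right) + 3\right) = 0 \left(70 + 3\right) = 0 \cdot 73 = 0$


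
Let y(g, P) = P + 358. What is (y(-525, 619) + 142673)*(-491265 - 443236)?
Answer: -134241068650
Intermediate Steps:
y(g, P) = 358 + P
(y(-525, 619) + 142673)*(-491265 - 443236) = ((358 + 619) + 142673)*(-491265 - 443236) = (977 + 142673)*(-934501) = 143650*(-934501) = -134241068650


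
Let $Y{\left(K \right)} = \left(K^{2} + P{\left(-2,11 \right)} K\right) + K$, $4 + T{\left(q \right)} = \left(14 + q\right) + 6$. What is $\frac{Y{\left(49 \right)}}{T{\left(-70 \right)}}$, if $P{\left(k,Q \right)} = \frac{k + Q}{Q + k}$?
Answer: $- \frac{833}{18} \approx -46.278$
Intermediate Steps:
$T{\left(q \right)} = 16 + q$ ($T{\left(q \right)} = -4 + \left(\left(14 + q\right) + 6\right) = -4 + \left(20 + q\right) = 16 + q$)
$P{\left(k,Q \right)} = 1$ ($P{\left(k,Q \right)} = \frac{Q + k}{Q + k} = 1$)
$Y{\left(K \right)} = K^{2} + 2 K$ ($Y{\left(K \right)} = \left(K^{2} + 1 K\right) + K = \left(K^{2} + K\right) + K = \left(K + K^{2}\right) + K = K^{2} + 2 K$)
$\frac{Y{\left(49 \right)}}{T{\left(-70 \right)}} = \frac{49 \left(2 + 49\right)}{16 - 70} = \frac{49 \cdot 51}{-54} = 2499 \left(- \frac{1}{54}\right) = - \frac{833}{18}$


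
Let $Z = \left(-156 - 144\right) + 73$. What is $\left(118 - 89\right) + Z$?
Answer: $-198$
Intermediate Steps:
$Z = -227$ ($Z = -300 + 73 = -227$)
$\left(118 - 89\right) + Z = \left(118 - 89\right) - 227 = 29 - 227 = -198$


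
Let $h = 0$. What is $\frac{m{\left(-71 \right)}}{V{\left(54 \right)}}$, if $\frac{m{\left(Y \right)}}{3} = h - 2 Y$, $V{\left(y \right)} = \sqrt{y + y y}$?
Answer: $\frac{71 \sqrt{330}}{165} \approx 7.8168$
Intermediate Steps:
$V{\left(y \right)} = \sqrt{y + y^{2}}$
$m{\left(Y \right)} = - 6 Y$ ($m{\left(Y \right)} = 3 \left(0 - 2 Y\right) = 3 \left(- 2 Y\right) = - 6 Y$)
$\frac{m{\left(-71 \right)}}{V{\left(54 \right)}} = \frac{\left(-6\right) \left(-71\right)}{\sqrt{54 \left(1 + 54\right)}} = \frac{426}{\sqrt{54 \cdot 55}} = \frac{426}{\sqrt{2970}} = \frac{426}{3 \sqrt{330}} = 426 \frac{\sqrt{330}}{990} = \frac{71 \sqrt{330}}{165}$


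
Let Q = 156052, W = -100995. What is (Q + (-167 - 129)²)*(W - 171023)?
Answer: -66282082024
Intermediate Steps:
(Q + (-167 - 129)²)*(W - 171023) = (156052 + (-167 - 129)²)*(-100995 - 171023) = (156052 + (-296)²)*(-272018) = (156052 + 87616)*(-272018) = 243668*(-272018) = -66282082024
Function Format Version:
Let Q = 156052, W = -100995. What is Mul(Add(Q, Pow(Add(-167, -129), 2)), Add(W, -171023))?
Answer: -66282082024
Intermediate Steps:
Mul(Add(Q, Pow(Add(-167, -129), 2)), Add(W, -171023)) = Mul(Add(156052, Pow(Add(-167, -129), 2)), Add(-100995, -171023)) = Mul(Add(156052, Pow(-296, 2)), -272018) = Mul(Add(156052, 87616), -272018) = Mul(243668, -272018) = -66282082024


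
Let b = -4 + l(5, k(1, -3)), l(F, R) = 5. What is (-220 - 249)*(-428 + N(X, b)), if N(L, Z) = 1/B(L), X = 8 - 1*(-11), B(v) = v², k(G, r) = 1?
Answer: 72463783/361 ≈ 2.0073e+5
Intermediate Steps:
X = 19 (X = 8 + 11 = 19)
b = 1 (b = -4 + 5 = 1)
N(L, Z) = L⁻² (N(L, Z) = 1/(L²) = L⁻²)
(-220 - 249)*(-428 + N(X, b)) = (-220 - 249)*(-428 + 19⁻²) = -469*(-428 + 1/361) = -469*(-154507/361) = 72463783/361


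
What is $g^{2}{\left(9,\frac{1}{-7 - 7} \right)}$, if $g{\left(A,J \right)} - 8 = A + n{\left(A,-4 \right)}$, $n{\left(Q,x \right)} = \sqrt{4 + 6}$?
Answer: $\left(17 + \sqrt{10}\right)^{2} \approx 406.52$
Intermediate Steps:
$n{\left(Q,x \right)} = \sqrt{10}$
$g{\left(A,J \right)} = 8 + A + \sqrt{10}$ ($g{\left(A,J \right)} = 8 + \left(A + \sqrt{10}\right) = 8 + A + \sqrt{10}$)
$g^{2}{\left(9,\frac{1}{-7 - 7} \right)} = \left(8 + 9 + \sqrt{10}\right)^{2} = \left(17 + \sqrt{10}\right)^{2}$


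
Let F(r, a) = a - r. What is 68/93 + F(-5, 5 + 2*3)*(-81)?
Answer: -120460/93 ≈ -1295.3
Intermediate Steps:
68/93 + F(-5, 5 + 2*3)*(-81) = 68/93 + ((5 + 2*3) - 1*(-5))*(-81) = 68*(1/93) + ((5 + 6) + 5)*(-81) = 68/93 + (11 + 5)*(-81) = 68/93 + 16*(-81) = 68/93 - 1296 = -120460/93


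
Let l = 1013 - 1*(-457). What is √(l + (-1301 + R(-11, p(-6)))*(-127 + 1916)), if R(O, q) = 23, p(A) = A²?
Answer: 2*I*√571218 ≈ 1511.6*I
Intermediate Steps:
l = 1470 (l = 1013 + 457 = 1470)
√(l + (-1301 + R(-11, p(-6)))*(-127 + 1916)) = √(1470 + (-1301 + 23)*(-127 + 1916)) = √(1470 - 1278*1789) = √(1470 - 2286342) = √(-2284872) = 2*I*√571218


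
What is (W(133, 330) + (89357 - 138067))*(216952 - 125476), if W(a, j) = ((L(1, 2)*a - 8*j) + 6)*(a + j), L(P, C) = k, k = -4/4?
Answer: -121647620556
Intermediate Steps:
k = -1 (k = -4*¼ = -1)
L(P, C) = -1
W(a, j) = (a + j)*(6 - a - 8*j) (W(a, j) = ((-a - 8*j) + 6)*(a + j) = (6 - a - 8*j)*(a + j) = (a + j)*(6 - a - 8*j))
(W(133, 330) + (89357 - 138067))*(216952 - 125476) = ((-1*133² - 8*330² + 6*133 + 6*330 - 9*133*330) + (89357 - 138067))*(216952 - 125476) = ((-1*17689 - 8*108900 + 798 + 1980 - 395010) - 48710)*91476 = ((-17689 - 871200 + 798 + 1980 - 395010) - 48710)*91476 = (-1281121 - 48710)*91476 = -1329831*91476 = -121647620556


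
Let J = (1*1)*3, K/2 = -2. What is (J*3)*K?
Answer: -36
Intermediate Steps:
K = -4 (K = 2*(-2) = -4)
J = 3 (J = 1*3 = 3)
(J*3)*K = (3*3)*(-4) = 9*(-4) = -36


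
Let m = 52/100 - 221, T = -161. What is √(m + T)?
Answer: 17*I*√33/5 ≈ 19.532*I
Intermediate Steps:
m = -5512/25 (m = 52*(1/100) - 221 = 13/25 - 221 = -5512/25 ≈ -220.48)
√(m + T) = √(-5512/25 - 161) = √(-9537/25) = 17*I*√33/5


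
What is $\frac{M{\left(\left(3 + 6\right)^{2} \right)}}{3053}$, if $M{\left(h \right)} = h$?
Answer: $\frac{81}{3053} \approx 0.026531$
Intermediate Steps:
$\frac{M{\left(\left(3 + 6\right)^{2} \right)}}{3053} = \frac{\left(3 + 6\right)^{2}}{3053} = 9^{2} \cdot \frac{1}{3053} = 81 \cdot \frac{1}{3053} = \frac{81}{3053}$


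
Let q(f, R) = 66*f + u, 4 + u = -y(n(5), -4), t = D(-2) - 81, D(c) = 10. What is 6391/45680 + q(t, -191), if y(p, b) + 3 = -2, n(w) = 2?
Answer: -214004409/45680 ≈ -4684.9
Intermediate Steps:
y(p, b) = -5 (y(p, b) = -3 - 2 = -5)
t = -71 (t = 10 - 81 = -71)
u = 1 (u = -4 - 1*(-5) = -4 + 5 = 1)
q(f, R) = 1 + 66*f (q(f, R) = 66*f + 1 = 1 + 66*f)
6391/45680 + q(t, -191) = 6391/45680 + (1 + 66*(-71)) = 6391*(1/45680) + (1 - 4686) = 6391/45680 - 4685 = -214004409/45680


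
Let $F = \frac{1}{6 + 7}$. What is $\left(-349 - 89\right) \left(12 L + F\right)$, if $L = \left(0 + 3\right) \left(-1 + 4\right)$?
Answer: $- \frac{615390}{13} \approx -47338.0$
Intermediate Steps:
$F = \frac{1}{13} \approx 0.076923$
$L = 9$ ($L = 3 \cdot 3 = 9$)
$\left(-349 - 89\right) \left(12 L + F\right) = \left(-349 - 89\right) \left(12 \cdot 9 + \frac{1}{13}\right) = \left(-349 - 89\right) \left(108 + \frac{1}{13}\right) = \left(-438\right) \frac{1405}{13} = - \frac{615390}{13}$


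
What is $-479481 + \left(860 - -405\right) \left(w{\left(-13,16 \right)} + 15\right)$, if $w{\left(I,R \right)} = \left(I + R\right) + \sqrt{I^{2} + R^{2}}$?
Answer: $-456711 + 6325 \sqrt{17} \approx -4.3063 \cdot 10^{5}$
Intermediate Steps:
$w{\left(I,R \right)} = I + R + \sqrt{I^{2} + R^{2}}$
$-479481 + \left(860 - -405\right) \left(w{\left(-13,16 \right)} + 15\right) = -479481 + \left(860 - -405\right) \left(\left(-13 + 16 + \sqrt{\left(-13\right)^{2} + 16^{2}}\right) + 15\right) = -479481 + \left(860 + 405\right) \left(\left(-13 + 16 + \sqrt{169 + 256}\right) + 15\right) = -479481 + 1265 \left(\left(-13 + 16 + \sqrt{425}\right) + 15\right) = -479481 + 1265 \left(\left(-13 + 16 + 5 \sqrt{17}\right) + 15\right) = -479481 + 1265 \left(\left(3 + 5 \sqrt{17}\right) + 15\right) = -479481 + 1265 \left(18 + 5 \sqrt{17}\right) = -479481 + \left(22770 + 6325 \sqrt{17}\right) = -456711 + 6325 \sqrt{17}$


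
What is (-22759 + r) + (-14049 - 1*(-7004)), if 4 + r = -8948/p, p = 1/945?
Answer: -8485668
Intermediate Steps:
p = 1/945 ≈ 0.0010582
r = -8455864 (r = -4 - 8948/1/945 = -4 - 8948*945 = -4 - 8455860 = -8455864)
(-22759 + r) + (-14049 - 1*(-7004)) = (-22759 - 8455864) + (-14049 - 1*(-7004)) = -8478623 + (-14049 + 7004) = -8478623 - 7045 = -8485668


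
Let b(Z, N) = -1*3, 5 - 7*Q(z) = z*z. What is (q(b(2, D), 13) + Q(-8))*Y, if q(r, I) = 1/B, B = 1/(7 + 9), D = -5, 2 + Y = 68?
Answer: 3498/7 ≈ 499.71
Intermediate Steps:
Y = 66 (Y = -2 + 68 = 66)
Q(z) = 5/7 - z²/7 (Q(z) = 5/7 - z*z/7 = 5/7 - z²/7)
b(Z, N) = -3
B = 1/16 ≈ 0.062500
q(r, I) = 16 (q(r, I) = 1/(1/16) = 16)
(q(b(2, D), 13) + Q(-8))*Y = (16 + (5/7 - ⅐*(-8)²))*66 = (16 + (5/7 - ⅐*64))*66 = (16 + (5/7 - 64/7))*66 = (16 - 59/7)*66 = (53/7)*66 = 3498/7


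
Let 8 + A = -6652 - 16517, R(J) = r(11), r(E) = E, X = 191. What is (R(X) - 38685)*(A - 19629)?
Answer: 1655479244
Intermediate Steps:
R(J) = 11
A = -23177 (A = -8 + (-6652 - 16517) = -8 - 23169 = -23177)
(R(X) - 38685)*(A - 19629) = (11 - 38685)*(-23177 - 19629) = -38674*(-42806) = 1655479244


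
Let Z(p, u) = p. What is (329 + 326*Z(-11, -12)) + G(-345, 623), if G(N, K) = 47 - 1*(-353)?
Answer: -2857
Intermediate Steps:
G(N, K) = 400 (G(N, K) = 47 + 353 = 400)
(329 + 326*Z(-11, -12)) + G(-345, 623) = (329 + 326*(-11)) + 400 = (329 - 3586) + 400 = -3257 + 400 = -2857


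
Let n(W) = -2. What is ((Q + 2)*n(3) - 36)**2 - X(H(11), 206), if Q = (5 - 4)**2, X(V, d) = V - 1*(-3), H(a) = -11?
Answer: 1772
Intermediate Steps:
X(V, d) = 3 + V (X(V, d) = V + 3 = 3 + V)
Q = 1 (Q = 1**2 = 1)
((Q + 2)*n(3) - 36)**2 - X(H(11), 206) = ((1 + 2)*(-2) - 36)**2 - (3 - 11) = (3*(-2) - 36)**2 - 1*(-8) = (-6 - 36)**2 + 8 = (-42)**2 + 8 = 1764 + 8 = 1772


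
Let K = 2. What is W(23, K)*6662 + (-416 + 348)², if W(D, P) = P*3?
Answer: 44596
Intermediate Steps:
W(D, P) = 3*P
W(23, K)*6662 + (-416 + 348)² = (3*2)*6662 + (-416 + 348)² = 6*6662 + (-68)² = 39972 + 4624 = 44596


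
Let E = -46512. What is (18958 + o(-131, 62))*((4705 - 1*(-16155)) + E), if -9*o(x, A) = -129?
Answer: -1460034884/3 ≈ -4.8668e+8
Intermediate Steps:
o(x, A) = 43/3 (o(x, A) = -⅑*(-129) = 43/3)
(18958 + o(-131, 62))*((4705 - 1*(-16155)) + E) = (18958 + 43/3)*((4705 - 1*(-16155)) - 46512) = 56917*((4705 + 16155) - 46512)/3 = 56917*(20860 - 46512)/3 = (56917/3)*(-25652) = -1460034884/3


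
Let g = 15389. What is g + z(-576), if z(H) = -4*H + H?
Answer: 17117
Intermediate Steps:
z(H) = -3*H
g + z(-576) = 15389 - 3*(-576) = 15389 + 1728 = 17117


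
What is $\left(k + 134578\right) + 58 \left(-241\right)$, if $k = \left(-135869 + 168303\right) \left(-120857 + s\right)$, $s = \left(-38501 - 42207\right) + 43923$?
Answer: $-5112840028$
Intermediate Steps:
$s = -36785$ ($s = -80708 + 43923 = -36785$)
$k = -5112960628$ ($k = \left(-135869 + 168303\right) \left(-120857 - 36785\right) = 32434 \left(-157642\right) = -5112960628$)
$\left(k + 134578\right) + 58 \left(-241\right) = \left(-5112960628 + 134578\right) + 58 \left(-241\right) = -5112826050 - 13978 = -5112840028$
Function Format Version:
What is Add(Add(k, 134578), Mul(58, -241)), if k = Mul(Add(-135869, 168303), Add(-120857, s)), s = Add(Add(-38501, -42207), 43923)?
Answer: -5112840028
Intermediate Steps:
s = -36785 (s = Add(-80708, 43923) = -36785)
k = -5112960628 (k = Mul(Add(-135869, 168303), Add(-120857, -36785)) = Mul(32434, -157642) = -5112960628)
Add(Add(k, 134578), Mul(58, -241)) = Add(Add(-5112960628, 134578), Mul(58, -241)) = Add(-5112826050, -13978) = -5112840028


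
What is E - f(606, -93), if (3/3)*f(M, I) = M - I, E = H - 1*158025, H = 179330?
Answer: 20606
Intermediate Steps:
E = 21305 (E = 179330 - 1*158025 = 179330 - 158025 = 21305)
f(M, I) = M - I
E - f(606, -93) = 21305 - (606 - 1*(-93)) = 21305 - (606 + 93) = 21305 - 1*699 = 21305 - 699 = 20606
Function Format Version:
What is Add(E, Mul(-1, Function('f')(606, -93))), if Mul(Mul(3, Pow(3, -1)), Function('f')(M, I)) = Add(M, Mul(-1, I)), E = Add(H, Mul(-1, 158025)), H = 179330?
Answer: 20606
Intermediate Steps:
E = 21305 (E = Add(179330, Mul(-1, 158025)) = Add(179330, -158025) = 21305)
Function('f')(M, I) = Add(M, Mul(-1, I))
Add(E, Mul(-1, Function('f')(606, -93))) = Add(21305, Mul(-1, Add(606, Mul(-1, -93)))) = Add(21305, Mul(-1, Add(606, 93))) = Add(21305, Mul(-1, 699)) = Add(21305, -699) = 20606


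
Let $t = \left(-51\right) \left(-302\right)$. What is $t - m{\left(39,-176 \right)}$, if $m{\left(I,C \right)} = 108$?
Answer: $15294$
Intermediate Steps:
$t = 15402$
$t - m{\left(39,-176 \right)} = 15402 - 108 = 15294$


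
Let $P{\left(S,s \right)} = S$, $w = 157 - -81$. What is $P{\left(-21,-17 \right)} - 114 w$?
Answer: $-27153$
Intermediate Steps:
$w = 238$ ($w = 157 + 81 = 238$)
$P{\left(-21,-17 \right)} - 114 w = -21 - 27132 = -27153$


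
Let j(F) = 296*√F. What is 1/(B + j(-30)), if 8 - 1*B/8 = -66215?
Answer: 66223/35084214392 - 37*I*√30/35084214392 ≈ 1.8875e-6 - 5.7763e-9*I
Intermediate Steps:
B = 529784 (B = 64 - 8*(-66215) = 64 + 529720 = 529784)
1/(B + j(-30)) = 1/(529784 + 296*√(-30)) = 1/(529784 + 296*(I*√30)) = 1/(529784 + 296*I*√30)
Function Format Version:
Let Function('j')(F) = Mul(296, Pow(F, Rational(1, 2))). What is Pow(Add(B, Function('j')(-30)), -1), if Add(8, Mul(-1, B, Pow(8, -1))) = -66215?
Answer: Add(Rational(66223, 35084214392), Mul(Rational(-37, 35084214392), I, Pow(30, Rational(1, 2)))) ≈ Add(1.8875e-6, Mul(-5.7763e-9, I))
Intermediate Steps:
B = 529784 (B = Add(64, Mul(-8, -66215)) = Add(64, 529720) = 529784)
Pow(Add(B, Function('j')(-30)), -1) = Pow(Add(529784, Mul(296, Pow(-30, Rational(1, 2)))), -1) = Pow(Add(529784, Mul(296, Mul(I, Pow(30, Rational(1, 2))))), -1) = Pow(Add(529784, Mul(296, I, Pow(30, Rational(1, 2)))), -1)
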